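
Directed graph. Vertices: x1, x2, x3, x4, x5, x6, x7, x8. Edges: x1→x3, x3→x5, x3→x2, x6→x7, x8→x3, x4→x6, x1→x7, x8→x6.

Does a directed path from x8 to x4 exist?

Explore from x8.
Distance 1: reach x3, x6.
Distance 2: reach x2, x5, x7.
The search from x8 is exhausted; no directed path reaches x4.

No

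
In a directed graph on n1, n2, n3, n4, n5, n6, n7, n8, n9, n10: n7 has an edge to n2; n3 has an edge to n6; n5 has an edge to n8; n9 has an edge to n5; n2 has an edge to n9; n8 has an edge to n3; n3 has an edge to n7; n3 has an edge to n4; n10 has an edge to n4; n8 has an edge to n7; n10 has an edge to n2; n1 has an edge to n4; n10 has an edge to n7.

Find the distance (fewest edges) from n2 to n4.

5

Distance 0: n2.
Distance 1: n9.
Distance 2: n5.
Distance 3: n8.
Distance 4: n3, n7.
Distance 5: n4, n6 — contains n4.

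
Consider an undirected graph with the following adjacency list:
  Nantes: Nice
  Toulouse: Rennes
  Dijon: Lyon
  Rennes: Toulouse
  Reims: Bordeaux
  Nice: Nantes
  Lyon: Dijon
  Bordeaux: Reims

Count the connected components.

4

From Bordeaux: component {Bordeaux, Reims}.
From Dijon: component {Dijon, Lyon}.
From Nantes: component {Nantes, Nice}.
From Rennes: component {Rennes, Toulouse}.
That's 4 components.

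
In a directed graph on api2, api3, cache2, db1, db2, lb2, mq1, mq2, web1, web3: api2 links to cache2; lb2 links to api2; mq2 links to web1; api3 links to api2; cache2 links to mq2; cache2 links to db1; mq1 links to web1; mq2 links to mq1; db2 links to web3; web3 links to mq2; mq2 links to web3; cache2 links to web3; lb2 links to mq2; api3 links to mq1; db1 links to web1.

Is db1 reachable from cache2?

Yes

Explore from cache2.
Distance 1: reach db1, mq2, web3.
Found db1.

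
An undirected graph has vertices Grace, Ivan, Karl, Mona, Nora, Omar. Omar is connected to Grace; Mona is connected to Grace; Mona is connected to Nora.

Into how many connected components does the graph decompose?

3

From Grace: component {Grace, Mona, Nora, Omar}.
From Ivan: component {Ivan}.
From Karl: component {Karl}.
That's 3 components.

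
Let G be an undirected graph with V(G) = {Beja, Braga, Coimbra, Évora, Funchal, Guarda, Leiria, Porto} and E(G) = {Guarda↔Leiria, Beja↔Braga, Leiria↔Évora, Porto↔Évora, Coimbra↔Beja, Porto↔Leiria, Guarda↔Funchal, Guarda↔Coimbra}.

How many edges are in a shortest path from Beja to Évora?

4

Distance 0: Beja.
Distance 1: Braga, Coimbra.
Distance 2: Guarda.
Distance 3: Funchal, Leiria.
Distance 4: Évora, Porto — contains Évora.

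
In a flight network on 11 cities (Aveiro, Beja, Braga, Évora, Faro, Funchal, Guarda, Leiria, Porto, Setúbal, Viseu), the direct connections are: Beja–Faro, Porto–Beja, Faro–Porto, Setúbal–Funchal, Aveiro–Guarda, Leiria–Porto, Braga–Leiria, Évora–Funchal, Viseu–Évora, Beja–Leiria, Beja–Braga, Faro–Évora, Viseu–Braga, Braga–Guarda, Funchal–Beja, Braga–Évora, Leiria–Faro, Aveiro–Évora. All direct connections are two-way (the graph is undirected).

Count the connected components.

From Aveiro: component {Aveiro, Beja, Braga, Évora, Faro, Funchal, Guarda, Leiria, Porto, Setúbal, Viseu}.
That's 1 component.

1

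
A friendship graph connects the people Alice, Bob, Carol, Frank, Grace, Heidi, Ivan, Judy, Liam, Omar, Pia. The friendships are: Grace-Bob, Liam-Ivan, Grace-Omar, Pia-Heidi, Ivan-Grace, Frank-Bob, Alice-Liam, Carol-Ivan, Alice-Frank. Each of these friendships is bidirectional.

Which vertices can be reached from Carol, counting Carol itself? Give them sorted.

Start at Carol.
Its neighbours: Ivan.
Then their neighbours: Grace, Liam.
Then next layer: Alice, Bob, Omar.
Then next layer: Frank.
Nothing further is reachable.

Alice, Bob, Carol, Frank, Grace, Ivan, Liam, Omar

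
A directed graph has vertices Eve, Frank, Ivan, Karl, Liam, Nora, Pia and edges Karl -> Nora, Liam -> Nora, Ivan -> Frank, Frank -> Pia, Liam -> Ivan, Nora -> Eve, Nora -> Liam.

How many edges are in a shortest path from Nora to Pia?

Distance 0: Nora.
Distance 1: Eve, Liam.
Distance 2: Ivan.
Distance 3: Frank.
Distance 4: Pia — contains Pia.

4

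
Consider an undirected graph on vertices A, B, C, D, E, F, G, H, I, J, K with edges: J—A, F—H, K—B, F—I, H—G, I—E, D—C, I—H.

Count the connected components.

4

From A: component {A, J}.
From B: component {B, K}.
From C: component {C, D}.
From E: component {E, F, G, H, I}.
That's 4 components.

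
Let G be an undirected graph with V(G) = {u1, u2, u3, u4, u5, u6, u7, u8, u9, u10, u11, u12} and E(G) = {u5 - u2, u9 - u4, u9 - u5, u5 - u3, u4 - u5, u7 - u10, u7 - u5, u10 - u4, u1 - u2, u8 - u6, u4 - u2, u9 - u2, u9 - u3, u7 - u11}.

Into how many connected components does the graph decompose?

From u1: component {u1, u2, u3, u4, u5, u7, u9, u10, u11}.
From u6: component {u6, u8}.
From u12: component {u12}.
That's 3 components.

3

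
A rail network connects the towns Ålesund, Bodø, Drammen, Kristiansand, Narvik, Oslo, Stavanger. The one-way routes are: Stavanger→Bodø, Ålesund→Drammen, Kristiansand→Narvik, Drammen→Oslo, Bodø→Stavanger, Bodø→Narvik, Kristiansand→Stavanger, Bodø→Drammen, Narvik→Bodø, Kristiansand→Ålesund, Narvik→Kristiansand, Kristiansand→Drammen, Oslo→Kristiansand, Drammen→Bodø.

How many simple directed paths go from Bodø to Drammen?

Bodø→Drammen
Bodø→Narvik→Kristiansand→Ålesund→Drammen
Bodø→Narvik→Kristiansand→Drammen

3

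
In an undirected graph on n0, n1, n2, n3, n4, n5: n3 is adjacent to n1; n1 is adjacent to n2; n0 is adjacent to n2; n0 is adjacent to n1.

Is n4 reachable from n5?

No

n5 has no edges, so nothing is reachable from it.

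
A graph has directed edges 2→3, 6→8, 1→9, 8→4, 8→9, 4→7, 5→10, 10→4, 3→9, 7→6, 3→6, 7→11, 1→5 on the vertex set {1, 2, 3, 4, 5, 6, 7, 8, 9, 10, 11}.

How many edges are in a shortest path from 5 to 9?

Distance 0: 5.
Distance 1: 10.
Distance 2: 4.
Distance 3: 7.
Distance 4: 6, 11.
Distance 5: 8.
Distance 6: 9 — contains 9.

6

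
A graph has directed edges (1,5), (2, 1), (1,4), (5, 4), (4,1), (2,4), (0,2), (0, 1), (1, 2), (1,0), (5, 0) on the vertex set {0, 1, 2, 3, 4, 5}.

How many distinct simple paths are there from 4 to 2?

3

4→1→0→2
4→1→2
4→1→5→0→2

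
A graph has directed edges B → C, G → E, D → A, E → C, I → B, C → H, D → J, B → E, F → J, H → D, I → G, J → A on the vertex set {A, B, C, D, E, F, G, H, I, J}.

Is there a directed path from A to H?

A has no outgoing edges, so nothing is reachable from it.

No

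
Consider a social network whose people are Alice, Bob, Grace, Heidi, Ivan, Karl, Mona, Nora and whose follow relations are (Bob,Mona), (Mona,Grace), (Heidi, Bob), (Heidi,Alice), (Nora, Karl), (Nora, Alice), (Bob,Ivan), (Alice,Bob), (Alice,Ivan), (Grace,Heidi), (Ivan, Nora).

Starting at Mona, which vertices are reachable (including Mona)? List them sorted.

Alice, Bob, Grace, Heidi, Ivan, Karl, Mona, Nora

Start at Mona.
Its neighbours: Grace.
Then their neighbours: Heidi.
Then next layer: Alice, Bob.
Then next layer: Ivan.
Then next layer: Nora.
Then next layer: Karl.
Every vertex is now reached.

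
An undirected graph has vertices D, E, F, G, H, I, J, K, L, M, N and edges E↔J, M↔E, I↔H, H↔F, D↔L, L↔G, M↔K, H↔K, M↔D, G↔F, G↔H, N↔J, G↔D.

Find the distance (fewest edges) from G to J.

Distance 0: G.
Distance 1: D, F, H, L.
Distance 2: I, K, M.
Distance 3: E.
Distance 4: J — contains J.

4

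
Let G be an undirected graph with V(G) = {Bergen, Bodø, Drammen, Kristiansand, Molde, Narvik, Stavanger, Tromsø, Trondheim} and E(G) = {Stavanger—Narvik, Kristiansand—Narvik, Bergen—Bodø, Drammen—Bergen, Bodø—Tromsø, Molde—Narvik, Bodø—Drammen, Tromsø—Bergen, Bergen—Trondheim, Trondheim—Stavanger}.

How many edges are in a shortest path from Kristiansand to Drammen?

Distance 0: Kristiansand.
Distance 1: Narvik.
Distance 2: Molde, Stavanger.
Distance 3: Trondheim.
Distance 4: Bergen.
Distance 5: Bodø, Drammen, Tromsø — contains Drammen.

5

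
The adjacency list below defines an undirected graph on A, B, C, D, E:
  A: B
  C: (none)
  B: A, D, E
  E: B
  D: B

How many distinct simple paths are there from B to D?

1

B–D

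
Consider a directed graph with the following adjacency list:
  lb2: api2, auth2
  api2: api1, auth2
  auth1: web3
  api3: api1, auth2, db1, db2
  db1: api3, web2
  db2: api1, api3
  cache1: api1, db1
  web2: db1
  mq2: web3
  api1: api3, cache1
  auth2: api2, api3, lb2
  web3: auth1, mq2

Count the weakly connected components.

From api1: component {api1, api2, api3, auth2, cache1, db1, db2, lb2, web2}.
From auth1: component {auth1, mq2, web3}.
That's 2 components.

2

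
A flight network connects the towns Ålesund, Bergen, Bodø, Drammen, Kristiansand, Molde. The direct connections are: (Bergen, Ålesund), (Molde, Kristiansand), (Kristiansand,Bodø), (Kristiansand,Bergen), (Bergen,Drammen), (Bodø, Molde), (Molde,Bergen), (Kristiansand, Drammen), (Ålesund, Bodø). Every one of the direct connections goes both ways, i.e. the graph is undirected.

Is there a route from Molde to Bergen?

Yes

Explore from Molde.
Distance 1: reach Bergen, Bodø, Kristiansand.
Found Bergen.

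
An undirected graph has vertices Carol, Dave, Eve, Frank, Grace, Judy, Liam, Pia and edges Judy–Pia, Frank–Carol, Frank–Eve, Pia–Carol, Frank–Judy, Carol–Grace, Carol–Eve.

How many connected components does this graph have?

From Carol: component {Carol, Eve, Frank, Grace, Judy, Pia}.
From Dave: component {Dave}.
From Liam: component {Liam}.
That's 3 components.

3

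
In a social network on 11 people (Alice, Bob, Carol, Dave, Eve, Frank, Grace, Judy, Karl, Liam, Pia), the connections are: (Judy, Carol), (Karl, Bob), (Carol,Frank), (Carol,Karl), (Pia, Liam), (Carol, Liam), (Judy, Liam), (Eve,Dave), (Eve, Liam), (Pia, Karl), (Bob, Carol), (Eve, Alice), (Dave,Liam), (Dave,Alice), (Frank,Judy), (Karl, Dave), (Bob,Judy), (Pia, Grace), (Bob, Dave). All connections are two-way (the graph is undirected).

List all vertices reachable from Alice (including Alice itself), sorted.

Start at Alice.
Its neighbours: Dave, Eve.
Then their neighbours: Bob, Karl, Liam.
Then next layer: Carol, Judy, Pia.
Then next layer: Frank, Grace.
Every vertex is now reached.

Alice, Bob, Carol, Dave, Eve, Frank, Grace, Judy, Karl, Liam, Pia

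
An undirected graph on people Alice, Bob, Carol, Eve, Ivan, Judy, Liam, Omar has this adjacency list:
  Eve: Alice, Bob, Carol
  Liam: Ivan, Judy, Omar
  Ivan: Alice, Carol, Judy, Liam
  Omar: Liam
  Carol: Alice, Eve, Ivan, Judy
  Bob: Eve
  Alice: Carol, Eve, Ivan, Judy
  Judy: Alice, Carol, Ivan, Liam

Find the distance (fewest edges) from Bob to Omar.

5

Distance 0: Bob.
Distance 1: Eve.
Distance 2: Alice, Carol.
Distance 3: Ivan, Judy.
Distance 4: Liam.
Distance 5: Omar — contains Omar.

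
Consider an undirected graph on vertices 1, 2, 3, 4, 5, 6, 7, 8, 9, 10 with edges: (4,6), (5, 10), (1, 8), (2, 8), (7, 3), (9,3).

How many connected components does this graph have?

From 1: component {1, 2, 8}.
From 3: component {3, 7, 9}.
From 4: component {4, 6}.
From 5: component {5, 10}.
That's 4 components.

4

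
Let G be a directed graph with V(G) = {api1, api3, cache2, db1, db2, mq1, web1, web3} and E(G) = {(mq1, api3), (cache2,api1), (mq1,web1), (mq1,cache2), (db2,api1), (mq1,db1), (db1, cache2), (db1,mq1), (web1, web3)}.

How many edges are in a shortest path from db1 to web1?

2

Distance 0: db1.
Distance 1: cache2, mq1.
Distance 2: api1, api3, web1 — contains web1.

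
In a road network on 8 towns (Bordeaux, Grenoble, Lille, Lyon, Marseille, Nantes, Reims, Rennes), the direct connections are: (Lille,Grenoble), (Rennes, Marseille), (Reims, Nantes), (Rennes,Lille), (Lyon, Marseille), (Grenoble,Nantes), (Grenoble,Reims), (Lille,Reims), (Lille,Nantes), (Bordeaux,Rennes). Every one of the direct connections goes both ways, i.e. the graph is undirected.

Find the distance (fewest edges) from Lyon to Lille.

Distance 0: Lyon.
Distance 1: Marseille.
Distance 2: Rennes.
Distance 3: Bordeaux, Lille — contains Lille.

3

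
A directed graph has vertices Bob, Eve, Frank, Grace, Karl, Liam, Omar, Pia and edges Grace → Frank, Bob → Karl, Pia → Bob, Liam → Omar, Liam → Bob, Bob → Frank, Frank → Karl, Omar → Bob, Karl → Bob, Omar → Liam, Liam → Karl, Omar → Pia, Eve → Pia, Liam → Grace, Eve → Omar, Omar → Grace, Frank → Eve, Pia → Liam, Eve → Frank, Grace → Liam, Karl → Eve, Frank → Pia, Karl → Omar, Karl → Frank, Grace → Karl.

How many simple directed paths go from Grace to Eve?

Grace→Frank→Eve
Grace→Frank→Karl→Eve
Grace→Frank→Pia→Bob→Karl→Eve
Grace→Frank→Pia→Liam→Bob→Karl→Eve
Grace→Frank→Pia→Liam→Karl→Eve
Grace→Frank→Pia→Liam→Omar→Bob→Karl→Eve
Grace→Karl→Bob→Frank→Eve
Grace→Karl→Eve
... and 22 more.

30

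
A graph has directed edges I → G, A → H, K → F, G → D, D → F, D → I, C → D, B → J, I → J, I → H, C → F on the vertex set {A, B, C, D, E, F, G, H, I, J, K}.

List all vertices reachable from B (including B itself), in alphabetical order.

Start at B.
Its neighbours: J.
Nothing further is reachable.

B, J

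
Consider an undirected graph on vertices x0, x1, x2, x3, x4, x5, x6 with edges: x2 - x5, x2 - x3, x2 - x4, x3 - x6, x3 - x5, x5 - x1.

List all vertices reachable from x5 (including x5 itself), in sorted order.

Start at x5.
Its neighbours: x1, x2, x3.
Then their neighbours: x4, x6.
Nothing further is reachable.

x1, x2, x3, x4, x5, x6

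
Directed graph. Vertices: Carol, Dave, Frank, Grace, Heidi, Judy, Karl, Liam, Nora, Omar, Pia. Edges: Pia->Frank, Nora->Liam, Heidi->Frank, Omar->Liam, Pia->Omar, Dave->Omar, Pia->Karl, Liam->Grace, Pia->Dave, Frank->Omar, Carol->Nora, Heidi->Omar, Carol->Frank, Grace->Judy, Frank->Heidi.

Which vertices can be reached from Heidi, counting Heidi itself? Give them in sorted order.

Frank, Grace, Heidi, Judy, Liam, Omar

Start at Heidi.
Its neighbours: Frank, Omar.
Then their neighbours: Liam.
Then next layer: Grace.
Then next layer: Judy.
Nothing further is reachable.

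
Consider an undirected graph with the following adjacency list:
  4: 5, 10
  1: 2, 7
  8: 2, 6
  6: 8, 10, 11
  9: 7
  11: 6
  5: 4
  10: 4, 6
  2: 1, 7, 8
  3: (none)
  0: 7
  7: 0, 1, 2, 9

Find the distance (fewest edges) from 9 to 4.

6

Distance 0: 9.
Distance 1: 7.
Distance 2: 0, 1, 2.
Distance 3: 8.
Distance 4: 6.
Distance 5: 10, 11.
Distance 6: 4 — contains 4.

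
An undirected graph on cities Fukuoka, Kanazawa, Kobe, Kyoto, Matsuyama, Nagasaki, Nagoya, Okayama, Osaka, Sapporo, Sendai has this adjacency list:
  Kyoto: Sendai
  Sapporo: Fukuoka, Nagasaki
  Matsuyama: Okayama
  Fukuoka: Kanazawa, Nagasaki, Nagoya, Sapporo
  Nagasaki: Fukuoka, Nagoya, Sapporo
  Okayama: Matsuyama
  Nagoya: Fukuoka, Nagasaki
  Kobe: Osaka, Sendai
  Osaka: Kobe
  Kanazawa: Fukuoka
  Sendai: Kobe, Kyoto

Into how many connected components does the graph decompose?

3

From Fukuoka: component {Fukuoka, Kanazawa, Nagasaki, Nagoya, Sapporo}.
From Kobe: component {Kobe, Kyoto, Osaka, Sendai}.
From Matsuyama: component {Matsuyama, Okayama}.
That's 3 components.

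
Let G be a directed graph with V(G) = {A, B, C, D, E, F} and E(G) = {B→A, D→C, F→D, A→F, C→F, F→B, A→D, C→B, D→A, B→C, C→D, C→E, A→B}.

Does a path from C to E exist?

Explore from C.
Distance 1: reach B, D, E, F.
Found E.

Yes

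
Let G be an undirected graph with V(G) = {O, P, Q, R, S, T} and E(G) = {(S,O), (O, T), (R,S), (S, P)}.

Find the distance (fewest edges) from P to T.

3

Distance 0: P.
Distance 1: S.
Distance 2: O, R.
Distance 3: T — contains T.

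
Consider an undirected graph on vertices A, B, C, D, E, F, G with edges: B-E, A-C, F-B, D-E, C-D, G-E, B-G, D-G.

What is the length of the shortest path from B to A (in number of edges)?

4

Distance 0: B.
Distance 1: E, F, G.
Distance 2: D.
Distance 3: C.
Distance 4: A — contains A.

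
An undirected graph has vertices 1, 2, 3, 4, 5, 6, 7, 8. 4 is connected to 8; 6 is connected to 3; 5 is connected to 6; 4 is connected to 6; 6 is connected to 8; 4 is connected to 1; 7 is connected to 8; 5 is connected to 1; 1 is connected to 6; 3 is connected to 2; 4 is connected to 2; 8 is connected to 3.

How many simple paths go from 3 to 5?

3–2–4–1–5
3–2–4–1–6–5
3–2–4–6–1–5
3–2–4–6–5
3–2–4–8–6–1–5
3–2–4–8–6–5
3–6–1–5
3–6–4–1–5
... and 9 more.

17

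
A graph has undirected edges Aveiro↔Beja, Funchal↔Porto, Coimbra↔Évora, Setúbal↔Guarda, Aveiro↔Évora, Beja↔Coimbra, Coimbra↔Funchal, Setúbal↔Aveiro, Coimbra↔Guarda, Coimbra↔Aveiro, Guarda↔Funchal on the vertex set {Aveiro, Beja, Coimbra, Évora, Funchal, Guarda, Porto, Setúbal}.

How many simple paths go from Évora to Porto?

10

Évora–Aveiro–Beja–Coimbra–Funchal–Porto
Évora–Aveiro–Beja–Coimbra–Guarda–Funchal–Porto
Évora–Aveiro–Coimbra–Funchal–Porto
Évora–Aveiro–Coimbra–Guarda–Funchal–Porto
Évora–Aveiro–Setúbal–Guarda–Coimbra–Funchal–Porto
Évora–Aveiro–Setúbal–Guarda–Funchal–Porto
Évora–Coimbra–Aveiro–Setúbal–Guarda–Funchal–Porto
Évora–Coimbra–Beja–Aveiro–Setúbal–Guarda–Funchal–Porto
Évora–Coimbra–Funchal–Porto
Évora–Coimbra–Guarda–Funchal–Porto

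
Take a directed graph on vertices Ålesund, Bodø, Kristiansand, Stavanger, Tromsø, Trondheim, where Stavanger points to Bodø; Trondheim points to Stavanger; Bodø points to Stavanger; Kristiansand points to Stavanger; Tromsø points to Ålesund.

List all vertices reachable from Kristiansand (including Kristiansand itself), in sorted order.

Start at Kristiansand.
Its neighbours: Stavanger.
Then their neighbours: Bodø.
Nothing further is reachable.

Bodø, Kristiansand, Stavanger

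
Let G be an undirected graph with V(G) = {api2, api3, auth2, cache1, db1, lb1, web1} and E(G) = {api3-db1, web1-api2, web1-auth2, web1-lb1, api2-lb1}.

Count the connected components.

3

From api2: component {api2, auth2, lb1, web1}.
From api3: component {api3, db1}.
From cache1: component {cache1}.
That's 3 components.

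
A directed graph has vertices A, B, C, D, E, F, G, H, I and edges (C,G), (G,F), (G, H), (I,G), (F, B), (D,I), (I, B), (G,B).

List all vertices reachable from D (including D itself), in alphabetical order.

Start at D.
Its neighbours: I.
Then their neighbours: B, G.
Then next layer: F, H.
Nothing further is reachable.

B, D, F, G, H, I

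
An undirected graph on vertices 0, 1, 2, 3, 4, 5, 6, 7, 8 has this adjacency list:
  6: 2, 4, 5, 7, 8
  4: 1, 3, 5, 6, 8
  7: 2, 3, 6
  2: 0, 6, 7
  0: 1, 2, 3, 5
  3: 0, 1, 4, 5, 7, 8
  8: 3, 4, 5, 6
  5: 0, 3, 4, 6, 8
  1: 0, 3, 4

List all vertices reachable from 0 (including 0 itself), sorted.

Start at 0.
Its neighbours: 1, 2, 3, 5.
Then their neighbours: 4, 6, 7, 8.
Every vertex is now reached.

0, 1, 2, 3, 4, 5, 6, 7, 8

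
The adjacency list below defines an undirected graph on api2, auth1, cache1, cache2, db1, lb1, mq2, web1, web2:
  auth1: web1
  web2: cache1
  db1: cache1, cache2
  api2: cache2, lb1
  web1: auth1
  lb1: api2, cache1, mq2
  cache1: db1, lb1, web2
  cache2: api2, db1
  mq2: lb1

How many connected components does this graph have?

2

From api2: component {api2, cache1, cache2, db1, lb1, mq2, web2}.
From auth1: component {auth1, web1}.
That's 2 components.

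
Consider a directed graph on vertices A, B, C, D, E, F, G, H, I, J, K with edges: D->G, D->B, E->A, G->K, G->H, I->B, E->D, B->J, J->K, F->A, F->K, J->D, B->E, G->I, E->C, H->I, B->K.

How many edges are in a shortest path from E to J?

Distance 0: E.
Distance 1: A, C, D.
Distance 2: B, G.
Distance 3: H, I, J, K — contains J.

3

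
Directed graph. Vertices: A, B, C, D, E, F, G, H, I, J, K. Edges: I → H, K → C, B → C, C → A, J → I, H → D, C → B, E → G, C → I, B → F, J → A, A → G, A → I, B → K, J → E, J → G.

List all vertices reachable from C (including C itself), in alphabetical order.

A, B, C, D, F, G, H, I, K

Start at C.
Its neighbours: A, B, I.
Then their neighbours: F, G, H, K.
Then next layer: D.
Nothing further is reachable.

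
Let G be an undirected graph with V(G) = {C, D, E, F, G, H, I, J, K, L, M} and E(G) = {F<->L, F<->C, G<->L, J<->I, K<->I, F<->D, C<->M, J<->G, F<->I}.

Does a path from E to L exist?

No

E has no edges, so nothing is reachable from it.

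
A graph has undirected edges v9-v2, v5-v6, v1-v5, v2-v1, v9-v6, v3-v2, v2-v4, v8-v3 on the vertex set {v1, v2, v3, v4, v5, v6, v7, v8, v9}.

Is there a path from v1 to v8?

Explore from v1.
Distance 1: reach v2, v5.
Distance 2: reach v3, v4, v6, v9.
Distance 3: reach v8.
Found v8.

Yes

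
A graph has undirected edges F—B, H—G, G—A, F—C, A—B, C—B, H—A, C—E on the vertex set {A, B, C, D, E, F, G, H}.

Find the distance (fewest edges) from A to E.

Distance 0: A.
Distance 1: B, G, H.
Distance 2: C, F.
Distance 3: E — contains E.

3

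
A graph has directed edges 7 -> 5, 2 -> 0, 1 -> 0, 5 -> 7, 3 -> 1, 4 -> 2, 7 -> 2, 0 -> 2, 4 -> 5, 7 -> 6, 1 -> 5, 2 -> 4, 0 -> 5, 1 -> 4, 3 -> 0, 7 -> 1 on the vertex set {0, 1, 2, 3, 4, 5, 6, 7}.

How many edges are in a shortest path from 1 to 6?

3

Distance 0: 1.
Distance 1: 0, 4, 5.
Distance 2: 2, 7.
Distance 3: 6 — contains 6.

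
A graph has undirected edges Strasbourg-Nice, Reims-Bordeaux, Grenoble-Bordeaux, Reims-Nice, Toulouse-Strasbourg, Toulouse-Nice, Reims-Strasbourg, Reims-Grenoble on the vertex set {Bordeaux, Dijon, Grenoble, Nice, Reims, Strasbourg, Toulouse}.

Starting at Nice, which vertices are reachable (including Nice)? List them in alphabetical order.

Start at Nice.
Its neighbours: Reims, Strasbourg, Toulouse.
Then their neighbours: Bordeaux, Grenoble.
Nothing further is reachable.

Bordeaux, Grenoble, Nice, Reims, Strasbourg, Toulouse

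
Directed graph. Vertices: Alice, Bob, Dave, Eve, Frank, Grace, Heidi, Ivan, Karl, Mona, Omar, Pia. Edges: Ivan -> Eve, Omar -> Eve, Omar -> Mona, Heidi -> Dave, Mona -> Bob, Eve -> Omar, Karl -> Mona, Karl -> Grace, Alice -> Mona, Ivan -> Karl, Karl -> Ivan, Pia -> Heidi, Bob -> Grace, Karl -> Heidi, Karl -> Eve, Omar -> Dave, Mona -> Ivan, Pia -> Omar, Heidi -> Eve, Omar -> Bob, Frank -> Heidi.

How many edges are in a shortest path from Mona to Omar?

Distance 0: Mona.
Distance 1: Bob, Ivan.
Distance 2: Eve, Grace, Karl.
Distance 3: Heidi, Omar — contains Omar.

3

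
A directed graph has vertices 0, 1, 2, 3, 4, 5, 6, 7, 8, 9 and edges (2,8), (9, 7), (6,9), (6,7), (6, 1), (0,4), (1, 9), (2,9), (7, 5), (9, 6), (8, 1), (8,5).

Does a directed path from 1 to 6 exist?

Explore from 1.
Distance 1: reach 9.
Distance 2: reach 6, 7.
Found 6.

Yes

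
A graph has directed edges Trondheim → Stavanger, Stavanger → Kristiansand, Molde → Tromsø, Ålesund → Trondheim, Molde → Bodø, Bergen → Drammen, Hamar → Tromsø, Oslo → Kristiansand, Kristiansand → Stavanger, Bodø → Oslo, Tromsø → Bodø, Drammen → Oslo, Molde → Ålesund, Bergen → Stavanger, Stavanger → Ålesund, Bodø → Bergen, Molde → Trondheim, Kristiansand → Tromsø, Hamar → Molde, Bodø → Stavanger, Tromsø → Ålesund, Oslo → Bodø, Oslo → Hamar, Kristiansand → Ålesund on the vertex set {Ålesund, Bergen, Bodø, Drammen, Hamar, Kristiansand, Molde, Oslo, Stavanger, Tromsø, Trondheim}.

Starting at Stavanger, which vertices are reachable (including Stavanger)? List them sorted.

Start at Stavanger.
Its neighbours: Ålesund, Kristiansand.
Then their neighbours: Tromsø, Trondheim.
Then next layer: Bodø.
Then next layer: Bergen, Oslo.
Then next layer: Drammen, Hamar.
Then next layer: Molde.
Every vertex is now reached.

Ålesund, Bergen, Bodø, Drammen, Hamar, Kristiansand, Molde, Oslo, Stavanger, Tromsø, Trondheim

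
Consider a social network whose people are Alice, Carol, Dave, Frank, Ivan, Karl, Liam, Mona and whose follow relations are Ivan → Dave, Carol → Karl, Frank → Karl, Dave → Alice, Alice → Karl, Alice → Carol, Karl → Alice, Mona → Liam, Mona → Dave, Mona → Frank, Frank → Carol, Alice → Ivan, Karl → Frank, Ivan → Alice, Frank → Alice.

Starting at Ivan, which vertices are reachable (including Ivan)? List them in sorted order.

Start at Ivan.
Its neighbours: Alice, Dave.
Then their neighbours: Carol, Karl.
Then next layer: Frank.
Nothing further is reachable.

Alice, Carol, Dave, Frank, Ivan, Karl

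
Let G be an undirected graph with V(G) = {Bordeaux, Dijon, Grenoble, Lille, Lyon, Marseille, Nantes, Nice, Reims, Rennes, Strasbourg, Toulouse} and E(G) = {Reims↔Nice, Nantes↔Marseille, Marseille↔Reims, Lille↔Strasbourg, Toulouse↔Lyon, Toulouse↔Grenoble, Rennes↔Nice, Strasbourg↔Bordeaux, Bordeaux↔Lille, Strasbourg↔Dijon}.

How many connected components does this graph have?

From Bordeaux: component {Bordeaux, Dijon, Lille, Strasbourg}.
From Grenoble: component {Grenoble, Lyon, Toulouse}.
From Marseille: component {Marseille, Nantes, Nice, Reims, Rennes}.
That's 3 components.

3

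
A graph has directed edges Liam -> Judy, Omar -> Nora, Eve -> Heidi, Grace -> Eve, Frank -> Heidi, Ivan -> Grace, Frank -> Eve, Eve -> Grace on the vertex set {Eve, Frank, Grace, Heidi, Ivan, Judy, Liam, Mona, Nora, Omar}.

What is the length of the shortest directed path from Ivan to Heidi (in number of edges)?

Distance 0: Ivan.
Distance 1: Grace.
Distance 2: Eve.
Distance 3: Heidi — contains Heidi.

3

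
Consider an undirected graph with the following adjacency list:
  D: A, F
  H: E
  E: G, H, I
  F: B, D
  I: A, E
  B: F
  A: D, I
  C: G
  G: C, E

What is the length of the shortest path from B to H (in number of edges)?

Distance 0: B.
Distance 1: F.
Distance 2: D.
Distance 3: A.
Distance 4: I.
Distance 5: E.
Distance 6: G, H — contains H.

6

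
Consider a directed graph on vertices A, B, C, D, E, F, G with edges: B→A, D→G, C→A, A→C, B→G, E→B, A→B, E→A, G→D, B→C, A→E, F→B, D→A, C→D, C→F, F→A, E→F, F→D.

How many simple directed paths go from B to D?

7

B→A→C→D
B→A→C→F→D
B→A→E→F→D
B→C→A→E→F→D
B→C→D
B→C→F→D
B→G→D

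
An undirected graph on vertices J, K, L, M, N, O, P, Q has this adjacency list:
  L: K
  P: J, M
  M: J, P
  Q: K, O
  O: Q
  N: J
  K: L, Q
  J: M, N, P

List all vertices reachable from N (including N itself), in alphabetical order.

J, M, N, P

Start at N.
Its neighbours: J.
Then their neighbours: M, P.
Nothing further is reachable.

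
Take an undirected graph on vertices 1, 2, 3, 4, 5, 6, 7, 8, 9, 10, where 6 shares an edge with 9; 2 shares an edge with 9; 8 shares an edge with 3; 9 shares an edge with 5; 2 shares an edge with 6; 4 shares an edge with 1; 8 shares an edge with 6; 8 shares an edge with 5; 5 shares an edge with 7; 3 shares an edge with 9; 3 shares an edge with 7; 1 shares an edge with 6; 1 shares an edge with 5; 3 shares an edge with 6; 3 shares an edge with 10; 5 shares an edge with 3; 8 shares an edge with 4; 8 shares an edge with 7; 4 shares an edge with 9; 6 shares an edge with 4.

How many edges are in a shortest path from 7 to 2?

3

Distance 0: 7.
Distance 1: 3, 5, 8.
Distance 2: 1, 4, 6, 9, 10.
Distance 3: 2 — contains 2.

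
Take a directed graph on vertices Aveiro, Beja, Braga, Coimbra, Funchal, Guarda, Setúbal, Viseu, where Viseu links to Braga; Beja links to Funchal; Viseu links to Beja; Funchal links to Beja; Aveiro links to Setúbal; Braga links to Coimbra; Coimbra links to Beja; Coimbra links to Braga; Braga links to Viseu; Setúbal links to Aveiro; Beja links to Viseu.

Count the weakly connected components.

3

From Aveiro: component {Aveiro, Setúbal}.
From Beja: component {Beja, Braga, Coimbra, Funchal, Viseu}.
From Guarda: component {Guarda}.
That's 3 components.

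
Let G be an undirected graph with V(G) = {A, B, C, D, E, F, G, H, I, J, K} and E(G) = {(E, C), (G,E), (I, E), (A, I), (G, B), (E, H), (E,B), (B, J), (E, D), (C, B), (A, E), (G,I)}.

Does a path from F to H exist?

F has no edges, so nothing is reachable from it.

No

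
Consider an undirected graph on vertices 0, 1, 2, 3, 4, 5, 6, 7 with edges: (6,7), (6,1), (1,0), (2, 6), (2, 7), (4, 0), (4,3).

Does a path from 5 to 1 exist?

5 has no edges, so nothing is reachable from it.

No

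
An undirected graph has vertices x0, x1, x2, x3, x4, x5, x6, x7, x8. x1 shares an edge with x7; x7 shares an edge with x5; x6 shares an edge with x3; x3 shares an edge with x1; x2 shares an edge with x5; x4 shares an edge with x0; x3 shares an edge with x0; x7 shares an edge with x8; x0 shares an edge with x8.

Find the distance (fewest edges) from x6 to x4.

3

Distance 0: x6.
Distance 1: x3.
Distance 2: x0, x1.
Distance 3: x4, x7, x8 — contains x4.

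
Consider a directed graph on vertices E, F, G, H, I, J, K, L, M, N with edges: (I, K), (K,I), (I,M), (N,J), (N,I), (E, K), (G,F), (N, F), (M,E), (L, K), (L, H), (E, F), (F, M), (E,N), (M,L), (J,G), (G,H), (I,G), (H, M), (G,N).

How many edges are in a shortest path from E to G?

Distance 0: E.
Distance 1: F, K, N.
Distance 2: I, J, M.
Distance 3: G, L — contains G.

3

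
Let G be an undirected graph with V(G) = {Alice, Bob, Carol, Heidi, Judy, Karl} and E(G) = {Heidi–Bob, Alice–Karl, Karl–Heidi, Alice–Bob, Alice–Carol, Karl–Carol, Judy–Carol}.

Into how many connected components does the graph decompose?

From Alice: component {Alice, Bob, Carol, Heidi, Judy, Karl}.
That's 1 component.

1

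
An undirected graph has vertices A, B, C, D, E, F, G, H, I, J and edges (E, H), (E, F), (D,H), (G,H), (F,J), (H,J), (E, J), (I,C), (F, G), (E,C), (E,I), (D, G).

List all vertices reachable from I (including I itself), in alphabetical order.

Start at I.
Its neighbours: C, E.
Then their neighbours: F, H, J.
Then next layer: D, G.
Nothing further is reachable.

C, D, E, F, G, H, I, J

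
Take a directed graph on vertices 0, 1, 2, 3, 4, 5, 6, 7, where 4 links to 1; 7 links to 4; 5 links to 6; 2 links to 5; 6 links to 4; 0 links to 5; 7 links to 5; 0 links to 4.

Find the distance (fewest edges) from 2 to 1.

Distance 0: 2.
Distance 1: 5.
Distance 2: 6.
Distance 3: 4.
Distance 4: 1 — contains 1.

4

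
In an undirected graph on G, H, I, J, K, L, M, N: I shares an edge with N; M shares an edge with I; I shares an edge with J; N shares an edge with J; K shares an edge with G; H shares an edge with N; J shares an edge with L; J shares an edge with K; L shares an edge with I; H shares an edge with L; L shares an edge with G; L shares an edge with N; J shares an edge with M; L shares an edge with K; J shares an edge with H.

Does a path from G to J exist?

Explore from G.
Distance 1: reach K, L.
Distance 2: reach H, I, J, N.
Found J.

Yes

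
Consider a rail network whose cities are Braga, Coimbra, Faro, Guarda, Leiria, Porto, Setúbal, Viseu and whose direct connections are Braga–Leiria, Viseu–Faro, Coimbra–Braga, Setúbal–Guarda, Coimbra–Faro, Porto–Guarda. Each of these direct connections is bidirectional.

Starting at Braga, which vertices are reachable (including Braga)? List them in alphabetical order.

Start at Braga.
Its neighbours: Coimbra, Leiria.
Then their neighbours: Faro.
Then next layer: Viseu.
Nothing further is reachable.

Braga, Coimbra, Faro, Leiria, Viseu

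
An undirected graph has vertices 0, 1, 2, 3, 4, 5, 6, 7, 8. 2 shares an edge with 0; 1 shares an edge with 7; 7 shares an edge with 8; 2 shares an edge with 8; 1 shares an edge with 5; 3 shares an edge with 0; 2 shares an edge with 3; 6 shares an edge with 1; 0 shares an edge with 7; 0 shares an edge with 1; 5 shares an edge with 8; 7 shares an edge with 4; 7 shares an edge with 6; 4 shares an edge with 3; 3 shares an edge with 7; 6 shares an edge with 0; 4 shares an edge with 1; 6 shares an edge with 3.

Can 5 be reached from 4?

Explore from 4.
Distance 1: reach 1, 3, 7.
Distance 2: reach 0, 2, 5, 6, 8.
Found 5.

Yes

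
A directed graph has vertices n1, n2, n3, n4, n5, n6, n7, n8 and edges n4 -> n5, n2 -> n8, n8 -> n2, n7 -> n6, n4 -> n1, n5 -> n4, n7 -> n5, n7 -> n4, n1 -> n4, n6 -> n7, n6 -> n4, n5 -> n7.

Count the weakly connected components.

3

From n1: component {n1, n4, n5, n6, n7}.
From n2: component {n2, n8}.
From n3: component {n3}.
That's 3 components.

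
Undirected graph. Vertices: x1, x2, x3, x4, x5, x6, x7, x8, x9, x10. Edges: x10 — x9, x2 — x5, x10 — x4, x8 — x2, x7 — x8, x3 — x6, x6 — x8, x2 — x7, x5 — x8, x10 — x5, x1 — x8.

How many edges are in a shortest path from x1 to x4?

Distance 0: x1.
Distance 1: x8.
Distance 2: x2, x5, x6, x7.
Distance 3: x3, x10.
Distance 4: x4, x9 — contains x4.

4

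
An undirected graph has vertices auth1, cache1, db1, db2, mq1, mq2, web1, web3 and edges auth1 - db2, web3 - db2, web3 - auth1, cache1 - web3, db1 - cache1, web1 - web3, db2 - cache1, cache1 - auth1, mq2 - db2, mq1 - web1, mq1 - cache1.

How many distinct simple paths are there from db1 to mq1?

db1–cache1–auth1–db2–web3–web1–mq1
db1–cache1–auth1–web3–web1–mq1
db1–cache1–db2–auth1–web3–web1–mq1
db1–cache1–db2–web3–web1–mq1
db1–cache1–mq1
db1–cache1–web3–web1–mq1

6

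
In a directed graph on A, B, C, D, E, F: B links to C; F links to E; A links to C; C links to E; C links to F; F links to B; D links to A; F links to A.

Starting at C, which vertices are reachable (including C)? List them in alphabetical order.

A, B, C, E, F

Start at C.
Its neighbours: E, F.
Then their neighbours: A, B.
Nothing further is reachable.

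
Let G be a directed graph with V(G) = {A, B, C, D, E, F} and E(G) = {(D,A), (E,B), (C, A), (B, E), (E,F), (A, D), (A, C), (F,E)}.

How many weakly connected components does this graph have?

2

From A: component {A, C, D}.
From B: component {B, E, F}.
That's 2 components.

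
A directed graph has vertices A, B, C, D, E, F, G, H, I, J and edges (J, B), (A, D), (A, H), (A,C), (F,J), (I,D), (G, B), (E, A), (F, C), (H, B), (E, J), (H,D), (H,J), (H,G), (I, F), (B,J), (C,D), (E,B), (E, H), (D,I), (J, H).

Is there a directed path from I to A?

Explore from I.
Distance 1: reach D, F.
Distance 2: reach C, J.
Distance 3: reach B, H.
Distance 4: reach G.
The search from I is exhausted; no directed path reaches A.

No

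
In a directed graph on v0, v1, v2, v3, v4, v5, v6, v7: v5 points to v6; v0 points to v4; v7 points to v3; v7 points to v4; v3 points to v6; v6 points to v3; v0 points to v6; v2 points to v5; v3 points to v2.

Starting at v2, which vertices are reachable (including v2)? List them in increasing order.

Start at v2.
Its neighbours: v5.
Then their neighbours: v6.
Then next layer: v3.
Nothing further is reachable.

v2, v3, v5, v6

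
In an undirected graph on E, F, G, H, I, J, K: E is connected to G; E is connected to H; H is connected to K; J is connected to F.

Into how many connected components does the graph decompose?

From E: component {E, G, H, K}.
From F: component {F, J}.
From I: component {I}.
That's 3 components.

3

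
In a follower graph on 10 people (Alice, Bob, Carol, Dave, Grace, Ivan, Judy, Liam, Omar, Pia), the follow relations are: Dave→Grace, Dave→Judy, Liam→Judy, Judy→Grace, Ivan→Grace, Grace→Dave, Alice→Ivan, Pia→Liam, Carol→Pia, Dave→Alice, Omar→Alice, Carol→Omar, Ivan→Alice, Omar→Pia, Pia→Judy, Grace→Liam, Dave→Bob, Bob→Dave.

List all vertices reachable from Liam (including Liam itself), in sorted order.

Start at Liam.
Its neighbours: Judy.
Then their neighbours: Grace.
Then next layer: Dave.
Then next layer: Alice, Bob.
Then next layer: Ivan.
Nothing further is reachable.

Alice, Bob, Dave, Grace, Ivan, Judy, Liam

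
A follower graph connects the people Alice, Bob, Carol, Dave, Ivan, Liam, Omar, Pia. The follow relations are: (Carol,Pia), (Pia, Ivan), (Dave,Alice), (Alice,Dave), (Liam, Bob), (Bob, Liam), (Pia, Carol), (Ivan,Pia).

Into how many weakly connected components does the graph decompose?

From Alice: component {Alice, Dave}.
From Bob: component {Bob, Liam}.
From Carol: component {Carol, Ivan, Pia}.
From Omar: component {Omar}.
That's 4 components.

4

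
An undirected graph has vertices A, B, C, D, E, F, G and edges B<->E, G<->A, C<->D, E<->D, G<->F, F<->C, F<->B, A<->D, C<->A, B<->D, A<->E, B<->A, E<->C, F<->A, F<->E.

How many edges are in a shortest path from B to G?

Distance 0: B.
Distance 1: A, D, E, F.
Distance 2: C, G — contains G.

2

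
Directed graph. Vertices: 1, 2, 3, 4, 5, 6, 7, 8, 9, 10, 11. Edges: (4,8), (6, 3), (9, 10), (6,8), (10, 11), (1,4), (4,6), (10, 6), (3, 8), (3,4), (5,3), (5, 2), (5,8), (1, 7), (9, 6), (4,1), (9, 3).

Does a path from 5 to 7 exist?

Yes

Explore from 5.
Distance 1: reach 2, 3, 8.
Distance 2: reach 4.
Distance 3: reach 1, 6.
Distance 4: reach 7.
Found 7.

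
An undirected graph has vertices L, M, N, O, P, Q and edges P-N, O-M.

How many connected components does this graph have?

From L: component {L}.
From M: component {M, O}.
From N: component {N, P}.
From Q: component {Q}.
That's 4 components.

4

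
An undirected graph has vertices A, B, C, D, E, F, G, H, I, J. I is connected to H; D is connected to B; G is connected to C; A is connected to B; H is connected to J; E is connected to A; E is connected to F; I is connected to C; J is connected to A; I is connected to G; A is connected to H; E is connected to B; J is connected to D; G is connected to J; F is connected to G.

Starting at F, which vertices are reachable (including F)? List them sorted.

Start at F.
Its neighbours: E, G.
Then their neighbours: A, B, C, I, J.
Then next layer: D, H.
Every vertex is now reached.

A, B, C, D, E, F, G, H, I, J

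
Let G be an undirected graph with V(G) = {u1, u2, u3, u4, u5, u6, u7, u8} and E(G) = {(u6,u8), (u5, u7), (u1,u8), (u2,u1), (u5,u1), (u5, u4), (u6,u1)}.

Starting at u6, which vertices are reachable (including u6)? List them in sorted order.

u1, u2, u4, u5, u6, u7, u8

Start at u6.
Its neighbours: u1, u8.
Then their neighbours: u2, u5.
Then next layer: u4, u7.
Nothing further is reachable.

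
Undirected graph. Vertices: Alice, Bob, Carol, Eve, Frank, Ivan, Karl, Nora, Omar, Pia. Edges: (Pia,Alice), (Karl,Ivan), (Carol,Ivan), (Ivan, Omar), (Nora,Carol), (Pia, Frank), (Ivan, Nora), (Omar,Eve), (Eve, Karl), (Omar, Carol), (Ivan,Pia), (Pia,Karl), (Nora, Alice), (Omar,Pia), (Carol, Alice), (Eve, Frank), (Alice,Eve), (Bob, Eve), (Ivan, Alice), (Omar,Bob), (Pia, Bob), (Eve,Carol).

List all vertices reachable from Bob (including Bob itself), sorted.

Alice, Bob, Carol, Eve, Frank, Ivan, Karl, Nora, Omar, Pia

Start at Bob.
Its neighbours: Eve, Omar, Pia.
Then their neighbours: Alice, Carol, Frank, Ivan, Karl.
Then next layer: Nora.
Every vertex is now reached.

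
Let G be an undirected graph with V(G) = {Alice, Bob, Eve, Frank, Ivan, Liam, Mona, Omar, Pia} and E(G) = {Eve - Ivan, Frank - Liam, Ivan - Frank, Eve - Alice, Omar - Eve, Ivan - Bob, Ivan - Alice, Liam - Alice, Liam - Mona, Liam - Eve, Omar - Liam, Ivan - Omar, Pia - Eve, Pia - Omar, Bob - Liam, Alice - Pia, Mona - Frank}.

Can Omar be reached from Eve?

Explore from Eve.
Distance 1: reach Alice, Ivan, Liam, Omar, Pia.
Found Omar.

Yes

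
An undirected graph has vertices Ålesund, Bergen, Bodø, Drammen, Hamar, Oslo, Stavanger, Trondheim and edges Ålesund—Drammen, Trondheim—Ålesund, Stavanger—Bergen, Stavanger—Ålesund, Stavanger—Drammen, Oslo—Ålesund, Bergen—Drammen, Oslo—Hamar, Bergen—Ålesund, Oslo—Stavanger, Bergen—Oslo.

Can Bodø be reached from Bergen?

Explore from Bergen.
Distance 1: reach Ålesund, Drammen, Oslo, Stavanger.
Distance 2: reach Hamar, Trondheim.
The search is exhausted without reaching Bodø; it lies in a different component.

No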